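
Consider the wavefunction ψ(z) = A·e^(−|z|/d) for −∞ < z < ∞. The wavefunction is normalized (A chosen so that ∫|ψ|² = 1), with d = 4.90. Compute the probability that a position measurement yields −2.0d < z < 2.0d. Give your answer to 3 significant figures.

|ψ|² is the probability density, so P = ∫_{−2.0d}^{2.0d} |ψ|² dz.
The normalization integral ∫|ψ|²dz over the whole domain equals d·A², and A² cancels in the ratio.
By symmetry take twice the z ≥ 0 contribution in numerator and denominator; the 2's cancel. Substituting u = z/d, A² and the length scale cancel in the ratio: P = ∫_{0}^{2.0} e^(-2·u) du / ∫_{0}^{∞} e^(-2·u) du.
An antiderivative of e^(-2·u) is -e^(-2·u)/2; evaluating from 0 to 2.0 gives 1/2 - e^(-4)/2, while the full integral is 1/2.
The result is P = 0.9817.

P ≈ 0.982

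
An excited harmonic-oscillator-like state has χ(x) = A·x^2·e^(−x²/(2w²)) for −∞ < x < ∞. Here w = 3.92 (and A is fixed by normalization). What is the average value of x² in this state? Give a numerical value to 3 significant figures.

⟨x²⟩ = ∫ x^2 |χ|² dx over the full domain.
Using the Gaussian integral ∫_{−∞}^{∞} e^(−αx²) dx = √(π/α), since the A² factors cancel between numerator and denominator, ⟨x²⟩ = 5·w^2/2.
Putting w = 3.92 gives 38.42.

⟨x^2⟩ ≈ 38.4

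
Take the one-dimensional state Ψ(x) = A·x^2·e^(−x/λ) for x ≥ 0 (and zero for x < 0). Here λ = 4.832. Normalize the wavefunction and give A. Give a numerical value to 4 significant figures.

We need A² ∫|f|² dx = 1, taking the integral from 0 to ∞.
Using ∫₀^∞ xⁿ e^(−αx) dx = n!/αⁿ⁺¹, ∫|Ψ|² dx = A²·(3·λ^5/4).
With λ = 4.832: A² = 0.00050618 and A = 0.022498.

A ≈ 0.02250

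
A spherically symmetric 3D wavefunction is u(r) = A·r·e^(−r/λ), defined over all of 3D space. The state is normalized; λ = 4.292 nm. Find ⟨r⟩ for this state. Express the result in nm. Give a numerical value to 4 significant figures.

⟨r⟩ ≈ 10.73 nm

By definition ⟨r⟩ = ∫ r |u(r)|² 4πr² dr.
Recall ∫₀^∞ r^m e^(−r/β) dr = m!·β^(m+1), the ratio of the moment integral to the normalization integral gives ⟨r⟩ = 5·λ/2.
With λ = 4.292, ⟨r⟩ = 10.730.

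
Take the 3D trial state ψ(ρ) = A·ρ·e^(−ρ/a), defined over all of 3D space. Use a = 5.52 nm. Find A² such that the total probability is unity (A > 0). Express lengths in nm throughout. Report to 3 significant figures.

A^2 ≈ 0.0000207 nm^(-5)

Require ∫ |ψ|² 4πρ² dρ = 1 over the whole domain.
Recall ∫₀^∞ ρ^m e^(−ρ/β) dρ = m!·β^(m+1), the integral (without the A² prefactor) comes out to 3·π·a^5.
Substituting a = 5.52 gives A² = 0.00002070, so A = 0.004550.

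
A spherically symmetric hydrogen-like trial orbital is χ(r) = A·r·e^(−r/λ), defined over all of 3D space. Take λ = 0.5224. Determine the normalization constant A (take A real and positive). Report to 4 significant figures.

We need A² ∫|f|² 4πr² dr = 1, taking the integral from 0 to ∞.
The angular integral contributes 4π, leaving ∫₀^∞ r²|χ|² dr.
Using ∫₀^∞ rⁿ e^(−αr) dr = n!/αⁿ⁺¹, ∫|χ|² 4πr² dr = A²·(3·π·λ^5).
Hence A² = 1/[3·π·λ^5].
With λ = 0.5224: A² = 2.7272 and A = 1.6514.

A ≈ 1.651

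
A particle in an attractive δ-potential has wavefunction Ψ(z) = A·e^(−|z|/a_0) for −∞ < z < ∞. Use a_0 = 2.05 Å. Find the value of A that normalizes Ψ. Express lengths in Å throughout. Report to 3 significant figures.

A ≈ 0.698 Å^(-1/2)

Require ∫ |Ψ|² dz = 1 over the whole domain.
Carrying out the integral gives A² · a_0.
Hence A² = 1/[a_0].
Substituting a_0 = 2.05 gives A² = 0.4878, so A = 0.6984.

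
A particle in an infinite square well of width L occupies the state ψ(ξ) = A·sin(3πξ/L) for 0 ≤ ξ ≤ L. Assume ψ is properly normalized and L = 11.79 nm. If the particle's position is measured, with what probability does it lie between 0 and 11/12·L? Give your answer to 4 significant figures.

The probability is P = ∫ |ψ|² dξ over [0, 11/12·L].
The normalization integral ∫|ψ|²dξ over the whole domain equals L/2·A², and A² cancels in the ratio.
In terms of u = ξ/L (A² and the length scale cancel between numerator and denominator), P = [∫_{0}^{11/12} sin(3·π·u)^2 du] / [∫_{0}^{1} sin(3·π·u)^2 du].
An antiderivative of sin(3·π·u)^2 is u/2 - sin(6·π·u)/(12·π); evaluating from 0 to 11/12 gives 1/(12·π) + 11/24, while the full integral is 1/2.
Taking the ratio, P = (2 + 11·π)/(12·π).

P ≈ 0.9697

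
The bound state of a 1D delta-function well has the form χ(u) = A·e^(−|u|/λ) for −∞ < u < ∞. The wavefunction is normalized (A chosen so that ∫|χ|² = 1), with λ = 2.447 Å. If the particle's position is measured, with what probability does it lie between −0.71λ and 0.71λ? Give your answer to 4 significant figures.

P ≈ 0.7583

The probability is P = ∫ |χ|² du over [−0.71λ, 0.71λ].
Since A² = 1/(λ), this is the region integral divided by the full normalization integral.
Both integrals are even about u = 0, so only the u ≥ 0 halves are needed (the factors of 2 cancel). In terms of t = u/λ (A² and the length scale cancel between numerator and denominator), P = [∫_{0}^{0.71} e^(-2·t) dt] / [∫_{0}^{∞} e^(-2·t) dt].
An antiderivative of e^(-2·t) is -e^(-2·t)/2; evaluating from 0 to 0.71 gives 1/2 - e^(-71/50)/2, while the full integral is 1/2.
The result is P = 0.75829.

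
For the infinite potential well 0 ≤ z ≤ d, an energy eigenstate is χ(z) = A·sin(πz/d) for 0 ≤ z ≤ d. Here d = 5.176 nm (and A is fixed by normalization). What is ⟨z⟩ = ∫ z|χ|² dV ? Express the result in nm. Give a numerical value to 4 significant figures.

⟨z⟩ = ∫ z |χ|² dz over the full domain.
Since the A² factors cancel between numerator and denominator, ⟨z⟩ = d/2.
With d = 5.176, ⟨z⟩ = 2.5880.

⟨z⟩ ≈ 2.588 nm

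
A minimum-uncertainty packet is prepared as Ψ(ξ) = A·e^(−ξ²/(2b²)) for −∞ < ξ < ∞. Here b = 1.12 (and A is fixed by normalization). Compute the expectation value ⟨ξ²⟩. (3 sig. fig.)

⟨ξ²⟩ = ∫ ξ^2 |Ψ|² dξ over the full domain.
Differentiating ∫e^(−αξ²) dξ = √(π/α) under α to get the higher moments, since the A² factors cancel between numerator and denominator, ⟨ξ²⟩ = b^2/2.
With b = 1.12, ⟨ξ^2⟩ = 0.6272.

⟨ξ^2⟩ ≈ 0.627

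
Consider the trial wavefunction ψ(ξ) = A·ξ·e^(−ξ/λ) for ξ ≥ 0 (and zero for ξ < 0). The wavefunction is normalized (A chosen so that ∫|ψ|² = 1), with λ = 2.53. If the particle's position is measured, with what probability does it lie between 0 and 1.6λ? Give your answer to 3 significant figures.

P ≈ 0.620

The probability is P = ∫ |ψ|² dξ over [0, 1.6λ].
Since A² = 1/(λ^3/4), this is the region integral divided by the full normalization integral.
In terms of u = ξ/λ (A² and the length scale cancel between numerator and denominator), P = [∫_{0}^{1.6} u^2·e^(-2·u) du] / [∫_{0}^{∞} u^2·e^(-2·u) du].
An antiderivative of u^2·e^(-2·u) is -(2·u^2 + 2·u + 1)·e^(-2·u)/4; evaluating from 0 to 1.6 gives 1/4 - 233·e^(-16/5)/100, while the full integral is 1/4.
Evaluating gives P = 0.6201.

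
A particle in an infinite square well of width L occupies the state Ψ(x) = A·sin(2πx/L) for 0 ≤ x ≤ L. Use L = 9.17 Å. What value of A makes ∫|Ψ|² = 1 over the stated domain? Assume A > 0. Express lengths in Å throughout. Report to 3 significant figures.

A ≈ 0.467 Å^(-1/2)

The normalization condition is ∫|Ψ|² dx = 1 from 0 to L.
With ∫₀^L sin²(nπx/L) dx = L/2, the integral (without the A² prefactor) comes out to L/2.
Setting this equal to 1 gives A² = 1/(L/2).
Plugging in L = 9.17 yields A = 0.4670.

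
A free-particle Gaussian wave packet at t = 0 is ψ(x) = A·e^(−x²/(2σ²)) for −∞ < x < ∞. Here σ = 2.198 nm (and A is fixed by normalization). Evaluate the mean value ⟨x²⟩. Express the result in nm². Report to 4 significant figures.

⟨x^2⟩ ≈ 2.416 nm^2

The expectation value is the |ψ|²-weighted average of x^2: ∫ x^2|ψ|² dx.
The ratio of the moment integral to the normalization integral gives ⟨x²⟩ = σ^2/2.
Putting σ = 2.198 gives 2.4156.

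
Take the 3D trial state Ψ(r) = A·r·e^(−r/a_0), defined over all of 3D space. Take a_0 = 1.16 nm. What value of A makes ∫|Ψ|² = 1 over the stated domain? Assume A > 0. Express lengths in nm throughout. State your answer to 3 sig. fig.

Normalization requires ∫|Ψ|² 4πr² dr = 1, integrated from 0 to ∞.
In 3D with spherical symmetry the volume element is 4πr² dr.
Using ∫₀^∞ rⁿ e^(−αr) dr = n!/αⁿ⁺¹, with Ψ = A·r·e^(−r/a_0), the integral evaluates to A²·[3·π·a_0^5].
Hence A² = 1/[3·π·a_0^5].
Substituting a_0 = 1.16 gives A² = 0.05052, so A = 0.2248.

A ≈ 0.225 nm^(-5/2)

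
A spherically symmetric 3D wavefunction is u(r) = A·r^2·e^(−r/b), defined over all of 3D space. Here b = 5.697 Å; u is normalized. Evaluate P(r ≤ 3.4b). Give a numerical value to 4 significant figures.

With dV = 4πr²dr, the probability is ∫|u|² dV over r ≤ 3.4b.
Normalization gives A² = 1/(45·π·b^7/2).
Substituting t = r/b, A², 4π and the length scale all cancel in the ratio: P = ∫_{0}^{3.4} t^6·e^(-2·t) dt / ∫_{0}^{∞} t^6·e^(-2·t) dt.
Using ∫ t^6·e^(-2·t) dt = -(4·t^6 + 12·t^5 + 30·t^4 + 60·t^3 + 90·t^2 + 90·t + 45)·e^(-2·t)/8, the numerator is ≈ 2.92547 and the denominator is 45/8.
Taking the ratio yields P = 0.52008.

P ≈ 0.5201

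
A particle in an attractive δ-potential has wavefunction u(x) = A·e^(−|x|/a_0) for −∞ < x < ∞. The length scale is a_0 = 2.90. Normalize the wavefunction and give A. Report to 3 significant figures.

A ≈ 0.587

The normalization condition is ∫|u|² dx = 1 from −∞ to ∞.
The integral (without the A² prefactor) comes out to a_0.
So A² = (a_0)^(−1).
Substituting a_0 = 2.90 gives A² = 0.3448, so A = 0.5872.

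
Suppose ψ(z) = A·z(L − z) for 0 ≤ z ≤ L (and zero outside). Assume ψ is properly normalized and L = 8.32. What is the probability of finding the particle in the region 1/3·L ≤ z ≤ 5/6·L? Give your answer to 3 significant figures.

P ≈ 0.755

|ψ|² is the probability density, so P = ∫_{1/3·L}^{5/6·L} |ψ|² dz.
Since A² = 1/(L^5/30), this is the region integral divided by the full normalization integral.
In terms of u = z/L (A² and the length scale cancel between numerator and denominator), P = [∫_{1/3}^{5/6} u^2·(1 - u)^2 du] / [∫_{0}^{1} u^2·(1 - u)^2 du].
With ∫ u^2·(1 - u)^2 du = u^3·(6·u^2 - 15·u + 10)/30 + C, the region integral is 163/6480 and the full one is 1/30.
The result is P = 163/216.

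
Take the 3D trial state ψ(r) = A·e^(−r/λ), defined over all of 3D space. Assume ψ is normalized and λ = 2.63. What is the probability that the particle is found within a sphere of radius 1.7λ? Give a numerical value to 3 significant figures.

With dV = 4πr²dr, the probability is ∫|ψ|² dV over r ≤ 1.7λ.
The full normalization integral is A²·[π·λ^3] = 1, fixing A².
Let u = r/λ; then A², 4π and the length scale all cancel, so P = ∫_{0}^{1.7} u^2·e^(-2·u) du ÷ ∫_{0}^{∞} u^2·e^(-2·u) du.
With ∫ u^2·e^(-2·u) du = -(2·u^2 + 2·u + 1)·e^(-2·u)/4 + C, the region integral is 1/4 - 509·e^(-17/5)/200 and the full one is 1/4.
This evaluates to P = 0.6603.

P ≈ 0.660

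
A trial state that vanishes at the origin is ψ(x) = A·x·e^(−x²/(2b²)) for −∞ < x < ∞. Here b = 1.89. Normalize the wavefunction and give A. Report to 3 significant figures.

The normalization condition is ∫|ψ|² dx = 1 from −∞ to ∞.
The integral (without the A² prefactor) comes out to √(π)·b^3/2.
So A² = (√(π)·b^3/2)^(−1).
With b = 1.89: A² = 0.1671 and A = 0.4088.

A ≈ 0.409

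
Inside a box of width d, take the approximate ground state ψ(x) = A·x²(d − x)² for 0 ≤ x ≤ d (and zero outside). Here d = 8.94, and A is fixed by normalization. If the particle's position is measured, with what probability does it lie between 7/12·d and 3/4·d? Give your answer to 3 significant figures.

P = ∫_{7/12·d}^{3/4·d} |ψ(x)|² dx.
The normalization integral ∫|ψ|²dx over the whole domain equals d^9/630·A², and A² cancels in the ratio.
In terms of u = x/d (A² and the length scale cancel between numerator and denominator), P = [∫_{7/12}^{3/4} u^4·(1 - u)^4 du] / [∫_{0}^{1} u^4·(1 - u)^4 du].
With ∫ u^4·(1 - u)^4 du = u^5·(70·u^4 - 315·u^3 + 540·u^2 - 420·u + 126)/630 + C, the region integral is ≈ 0.00040223 and the full one is 1/630.
The result is P = 0.2534.

P ≈ 0.253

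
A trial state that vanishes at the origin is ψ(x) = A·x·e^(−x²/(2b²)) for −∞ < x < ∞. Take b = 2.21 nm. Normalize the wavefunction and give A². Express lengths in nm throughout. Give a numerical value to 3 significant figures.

The normalization condition is ∫|ψ|² dx = 1 from −∞ to ∞.
Using the Gaussian integral ∫_{−∞}^{∞} e^(−αx²) dx = √(π/α), with ψ = A·x·e^(−x²/(2b²)), the integral evaluates to A²·[√(π)·b^3/2].
Setting this equal to 1 gives A² = 1/(√(π)·b^3/2).
With b = 2.21: A² = 0.1045 and A = 0.3233.

A^2 ≈ 0.105 nm^(-3)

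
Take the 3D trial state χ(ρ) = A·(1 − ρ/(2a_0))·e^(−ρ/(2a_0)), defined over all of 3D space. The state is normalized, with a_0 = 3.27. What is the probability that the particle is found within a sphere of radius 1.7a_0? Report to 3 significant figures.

P ≈ 0.0521

Integrate the radial probability density 4πρ²|χ|² over ρ ≤ 1.7a_0.
A² is fixed by ∫₀^∞ 4πρ²|χ|² dρ = 1, i.e. A² = (8·π·a_0^3)^(−1).
In terms of u = ρ/a_0 (A², 4π and the length scale all cancel between numerator and denominator), P = [∫_{0}^{1.7} u^2·(1 - u/2)^2·e^(-u) du] / [∫_{0}^{∞} u^2·(1 - u/2)^2·e^(-u) du].
Using ∫ u^2·(1 - u/2)^2·e^(-u) du = -(u^4/4 + u^2 + 2·u + 2)·e^(-u), the numerator is ≈ 0.10411 and the denominator is 2.
This evaluates to P = 0.05205.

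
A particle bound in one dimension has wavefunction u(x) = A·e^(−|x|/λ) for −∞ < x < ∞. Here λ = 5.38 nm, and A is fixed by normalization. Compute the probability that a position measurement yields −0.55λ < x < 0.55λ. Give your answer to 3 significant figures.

P ≈ 0.667

P = ∫_{−0.55λ}^{0.55λ} |u(x)|² dx.
Since A² = 1/(λ), this is the region integral divided by the full normalization integral.
By symmetry take twice the x ≥ 0 contribution in numerator and denominator; the 2's cancel. In terms of t = x/λ (A² and the length scale cancel between numerator and denominator), P = [∫_{0}^{0.55} e^(-2·t) dt] / [∫_{0}^{∞} e^(-2·t) dt].
With ∫ e^(-2·t) dt = -e^(-2·t)/2 + C, the region integral is 1/2 - e^(-11/10)/2 and the full one is 1/2.
The result is P = 0.6671.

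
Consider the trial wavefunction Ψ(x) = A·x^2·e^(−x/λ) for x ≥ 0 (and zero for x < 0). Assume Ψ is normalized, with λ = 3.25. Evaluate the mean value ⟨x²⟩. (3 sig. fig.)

By definition ⟨x²⟩ = ∫ x^2 |Ψ(x)|² dx.
Using ∫₀^∞ xⁿ e^(−αx) dx = n!/αⁿ⁺¹, evaluating both integrals, ⟨x²⟩ = 15·λ^2/2.
With λ = 3.25, ⟨x^2⟩ = 79.22.

⟨x^2⟩ ≈ 79.2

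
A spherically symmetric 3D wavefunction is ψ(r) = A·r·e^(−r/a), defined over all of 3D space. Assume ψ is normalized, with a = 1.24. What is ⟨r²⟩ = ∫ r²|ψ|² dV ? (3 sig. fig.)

⟨r^2⟩ ≈ 11.5

The expectation value is the |ψ|²-weighted average of r^2: ∫ r^2|ψ|² 4πr² dr.
Evaluating both integrals, ⟨r²⟩ = 15·a^2/2.
With a = 1.24, ⟨r^2⟩ = 11.53.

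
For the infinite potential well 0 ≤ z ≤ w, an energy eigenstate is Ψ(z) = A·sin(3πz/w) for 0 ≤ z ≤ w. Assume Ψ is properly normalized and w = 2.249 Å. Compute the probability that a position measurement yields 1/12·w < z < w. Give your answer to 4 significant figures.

P ≈ 0.9697

The probability is P = ∫ |Ψ|² dz over [1/12·w, w].
Since A² = 1/(w/2), this is the region integral divided by the full normalization integral.
Let u = z/w; then A² and the length scale cancel, so P = ∫_{1/12}^{1} sin(3·π·u)^2 du ÷ ∫_{0}^{1} sin(3·π·u)^2 du.
With ∫ sin(3·π·u)^2 du = u/2 - sin(6·π·u)/(12·π) + C, the region integral is 1/(12·π) + 11/24 and the full one is 1/2.
The result is P = (2 + 11·π)/(12·π).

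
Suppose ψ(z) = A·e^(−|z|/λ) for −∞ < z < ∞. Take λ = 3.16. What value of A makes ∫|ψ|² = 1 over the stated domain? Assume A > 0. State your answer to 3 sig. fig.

A ≈ 0.563

Require ∫ |ψ|² dz = 1 over the whole domain.
Using ∫₀^∞ zⁿ e^(−αz) dz = n!/αⁿ⁺¹, the integral (without the A² prefactor) comes out to λ.
Setting this equal to 1 gives A² = 1/(λ).
With λ = 3.16: A² = 0.3165 and A = 0.5625.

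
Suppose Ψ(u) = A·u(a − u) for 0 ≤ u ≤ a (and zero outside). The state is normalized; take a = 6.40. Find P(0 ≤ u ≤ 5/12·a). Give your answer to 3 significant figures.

P ≈ 0.347

P = ∫_{0}^{5/12·a} |Ψ(u)|² du.
With A² fixed by ∫|Ψ|² = 1, i.e. A² = (a^5/30)^(−1), substitute and integrate.
In terms of t = u/a (A² and the length scale cancel between numerator and denominator), P = [∫_{0}^{5/12} t^2·(1 - t)^2 dt] / [∫_{0}^{1} t^2·(1 - t)^2 dt].
An antiderivative of t^2·(1 - t)^2 is t^3·(6·t^2 - 15·t + 10)/30; evaluating from 0 to 5/12 gives ≈ 0.011554, while the full integral is 1/30.
Taking the ratio, P = 0.3466.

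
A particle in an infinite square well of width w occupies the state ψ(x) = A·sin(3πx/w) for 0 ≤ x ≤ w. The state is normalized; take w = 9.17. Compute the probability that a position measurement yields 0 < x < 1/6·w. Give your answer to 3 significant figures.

P ≈ 0.167

|ψ|² is the probability density, so P = ∫_{0}^{1/6·w} |ψ|² dx.
Since A² = 1/(w/2), this is the region integral divided by the full normalization integral.
Let u = x/w; then A² and the length scale cancel, so P = ∫_{0}^{1/6} sin(3·π·u)^2 du ÷ ∫_{0}^{1} sin(3·π·u)^2 du.
An antiderivative of sin(3·π·u)^2 is u/2 - sin(6·π·u)/(12·π); evaluating from 0 to 1/6 gives 1/12, while the full integral is 1/2.
This works out to P = 1/6.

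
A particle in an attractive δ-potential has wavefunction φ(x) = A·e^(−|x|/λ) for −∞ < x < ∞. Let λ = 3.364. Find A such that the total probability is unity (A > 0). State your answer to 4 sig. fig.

A ≈ 0.5452

We need A² ∫|f|² dx = 1, taking the integral from −∞ to ∞.
Using ∫₀^∞ xⁿ e^(−αx) dx = n!/αⁿ⁺¹, with φ = A·e^(−|x|/λ), the integral evaluates to A²·[λ].
Plugging in λ = 3.364 yields A = 0.54522.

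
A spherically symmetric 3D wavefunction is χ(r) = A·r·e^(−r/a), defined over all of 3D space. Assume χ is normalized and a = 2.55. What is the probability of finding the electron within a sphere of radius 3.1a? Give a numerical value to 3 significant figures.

P = ∫ |χ|² 4πr² dr over r ≤ 3.1a.
A² is fixed by ∫₀^∞ 4πr²|χ|² dr = 1, i.e. A² = (3·π·a^5)^(−1).
In terms of u = r/a (A², 4π and the length scale all cancel between numerator and denominator), P = [∫_{0}^{3.1} u^4·e^(-2·u) du] / [∫_{0}^{∞} u^4·e^(-2·u) du].
Using ∫ u^4·e^(-2·u) du = -(u^4/2 + u^3 + 3·u^2/2 + 3·u/2 + 3/4)·e^(-2·u), the numerator is ≈ 0.55562 and the denominator is 3/4.
Taking the ratio yields P = 0.7408.

P ≈ 0.741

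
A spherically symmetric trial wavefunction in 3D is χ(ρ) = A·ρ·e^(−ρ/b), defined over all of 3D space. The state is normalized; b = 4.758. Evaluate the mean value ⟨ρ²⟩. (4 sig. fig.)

⟨ρ²⟩ = ∫ ρ^2 |χ|² 4πρ² dρ over the full domain.
Recall ∫₀^∞ ρ^m e^(−ρ/β) dρ = m!·β^(m+1), the ratio of the moment integral to the normalization integral gives ⟨ρ²⟩ = 15·b^2/2.
Putting b = 4.758 gives 169.79.

⟨ρ^2⟩ ≈ 169.8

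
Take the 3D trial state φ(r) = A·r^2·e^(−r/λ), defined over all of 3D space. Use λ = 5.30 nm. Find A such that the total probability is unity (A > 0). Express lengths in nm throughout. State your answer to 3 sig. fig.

A ≈ 0.000347 nm^(-7/2)

We need A² ∫|f|² 4πr² dr = 1, taking the integral from 0 to ∞.
The angular integral contributes 4π, leaving ∫₀^∞ r²|φ|² dr.
With ∫₀^∞ r^6 e^(−αr) dr = 6!/α^7, ∫|φ|² 4πr² dr = A²·(45·π·λ^7/2).
Hence A² = 1/[45·π·λ^7/2].
With λ = 5.30: A² = 1.204E-7 and A = 0.0003470.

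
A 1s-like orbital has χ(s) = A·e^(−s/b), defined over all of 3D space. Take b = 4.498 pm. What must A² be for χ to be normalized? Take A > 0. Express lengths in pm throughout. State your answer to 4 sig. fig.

A^2 ≈ 0.003498 pm^(-3)

Require ∫ |χ|² 4πs² ds = 1 over the whole domain.
In 3D with spherical symmetry the volume element is 4πs² ds.
Recall ∫₀^∞ s^m e^(−s/β) ds = m!·β^(m+1), carrying out the integral gives A² · π·b^3.
Hence A² = 1/[π·b^3].
Plugging in b = 4.498 yields A = 0.059142.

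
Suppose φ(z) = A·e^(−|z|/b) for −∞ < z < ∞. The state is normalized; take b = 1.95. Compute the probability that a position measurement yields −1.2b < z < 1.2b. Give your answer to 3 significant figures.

P ≈ 0.909

P = ∫_{−1.2b}^{1.2b} |φ(z)|² dz.
With A² fixed by ∫|φ|² = 1, i.e. A² = (b)^(−1), substitute and integrate.
By symmetry take twice the z ≥ 0 contribution in numerator and denominator; the 2's cancel. Substituting u = z/b, A² and the length scale cancel in the ratio: P = ∫_{0}^{1.2} e^(-2·u) du / ∫_{0}^{∞} e^(-2·u) du.
An antiderivative of e^(-2·u) is -e^(-2·u)/2; evaluating from 0 to 1.2 gives 1/2 - e^(-12/5)/2, while the full integral is 1/2.
The result is P = 0.9093.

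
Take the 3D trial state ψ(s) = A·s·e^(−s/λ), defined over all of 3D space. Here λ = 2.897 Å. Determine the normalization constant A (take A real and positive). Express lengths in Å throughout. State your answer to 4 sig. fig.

A ≈ 0.02280 Å^(-5/2)

The normalization condition is ∫|ψ|² 4πs² ds = 1 from 0 to ∞.
The angular integral contributes 4π, leaving ∫₀^∞ s²|ψ|² ds.
Using ∫₀^∞ sⁿ e^(−αs) ds = n!/αⁿ⁺¹, ∫|ψ|² 4πs² ds = A²·(3·π·λ^5).
Plugging in λ = 2.897 yields A = 0.022803.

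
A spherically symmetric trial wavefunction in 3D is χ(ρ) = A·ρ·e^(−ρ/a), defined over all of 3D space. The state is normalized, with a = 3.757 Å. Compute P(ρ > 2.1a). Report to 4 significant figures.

P = ∫ |χ|² 4πρ² dρ over ρ > 2.1a.
Normalization gives A² = 1/(3·π·a^5).
In terms of u = ρ/a (A², 4π and the length scale all cancel between numerator and denominator), P = [∫_{2.1}^{∞} u^4·e^(-2·u) du] / [∫_{0}^{∞} u^4·e^(-2·u) du].
An antiderivative of u^4·e^(-2·u) is -(u^4/2 + u^3 + 3·u^2/2 + 3·u/2 + 3/4)·e^(-2·u); evaluating from 2.1 to ∞ gives ≈ 0.442370, while the full integral is 3/4.
This evaluates to P = 0.58983.

P ≈ 0.5898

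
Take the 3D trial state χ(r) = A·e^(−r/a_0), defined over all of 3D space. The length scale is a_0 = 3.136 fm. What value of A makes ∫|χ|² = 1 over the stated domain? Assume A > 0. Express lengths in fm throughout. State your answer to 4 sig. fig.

A ≈ 0.1016 fm^(-3/2)

The normalization condition is ∫|χ|² 4πr² dr = 1 from 0 to ∞.
The angular integral contributes 4π, leaving ∫₀^∞ r²|χ|² dr.
With ∫₀^∞ r^2 e^(−αr) dr = 2!/α^3, carrying out the integral gives A² · π·a_0^3.
With a_0 = 3.136: A² = 0.010321 and A = 0.10159.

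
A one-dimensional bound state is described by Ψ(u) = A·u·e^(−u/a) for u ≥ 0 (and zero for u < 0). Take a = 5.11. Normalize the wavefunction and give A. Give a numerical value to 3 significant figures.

A ≈ 0.173

Normalization requires ∫|Ψ|² du = 1, integrated from 0 to ∞.
The integral (without the A² prefactor) comes out to a^3/4.
Setting this equal to 1 gives A² = 1/(a^3/4).
Plugging in a = 5.11 yields A = 0.1731.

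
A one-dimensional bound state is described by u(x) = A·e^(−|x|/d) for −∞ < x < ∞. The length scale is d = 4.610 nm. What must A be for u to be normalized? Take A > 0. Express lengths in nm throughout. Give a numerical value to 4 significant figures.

A ≈ 0.4657 nm^(-1/2)

Require ∫ |u|² dx = 1 over the whole domain.
Carrying out the integral gives A² · d.
Hence A² = 1/[d].
Plugging in d = 4.610 yields A = 0.46575.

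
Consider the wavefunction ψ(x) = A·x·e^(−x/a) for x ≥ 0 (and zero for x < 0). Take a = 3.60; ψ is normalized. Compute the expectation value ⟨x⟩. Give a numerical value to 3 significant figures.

The expectation value is the |ψ|²-weighted average of x: ∫ x|ψ|² dx.
Evaluating both integrals, ⟨x⟩ = 3·a/2.
With a = 3.60, ⟨x⟩ = 5.400.

⟨x⟩ ≈ 5.40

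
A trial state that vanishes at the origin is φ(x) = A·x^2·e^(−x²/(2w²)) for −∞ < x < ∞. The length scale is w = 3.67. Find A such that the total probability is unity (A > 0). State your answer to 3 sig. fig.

Normalization requires ∫|φ|² dx = 1, integrated from −∞ to ∞.
Using the Gaussian integral ∫_{−∞}^{∞} e^(−αx²) dx = √(π/α), ∫|φ|² dx = A²·(3·√(π)·w^5/4).
With w = 3.67: A² = 0.001130 and A = 0.03361.

A ≈ 0.0336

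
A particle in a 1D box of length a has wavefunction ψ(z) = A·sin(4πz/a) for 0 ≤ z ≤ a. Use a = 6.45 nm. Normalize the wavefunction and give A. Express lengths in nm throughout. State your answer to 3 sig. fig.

Require ∫ |ψ|² dz = 1 over the whole domain.
With ψ = A·sin(4πz/a), the integral evaluates to A²·[a/2].
Hence A² = 1/[a/2].
With a = 6.45: A² = 0.3101 and A = 0.5568.

A ≈ 0.557 nm^(-1/2)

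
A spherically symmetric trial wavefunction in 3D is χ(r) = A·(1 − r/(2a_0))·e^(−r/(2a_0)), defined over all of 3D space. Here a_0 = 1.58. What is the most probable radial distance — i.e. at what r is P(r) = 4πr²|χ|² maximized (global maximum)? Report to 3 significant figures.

The maximum of P(r) = 4πr²|χ|² occurs where its derivative vanishes.
Solving yields r = a_0·(√(5) + 3).
With a_0 = 1.58, the most probable radial distance is 8.273.

r ≈ 8.27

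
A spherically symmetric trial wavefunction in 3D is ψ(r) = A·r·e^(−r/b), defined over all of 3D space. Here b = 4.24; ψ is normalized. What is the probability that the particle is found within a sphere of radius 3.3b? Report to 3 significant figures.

P ≈ 0.787

With dV = 4πr²dr, the probability is ∫|ψ|² dV over r ≤ 3.3b.
The full normalization integral is A²·[3·π·b^5] = 1, fixing A².
In terms of u = r/b (A², 4π and the length scale all cancel between numerator and denominator), P = [∫_{0}^{3.3} u^4·e^(-2·u) du] / [∫_{0}^{∞} u^4·e^(-2·u) du].
An antiderivative of u^4·e^(-2·u) is -(u^4/2 + u^3 + 3·u^2/2 + 3·u/2 + 3/4)·e^(-2·u); evaluating from 0 to 3.3 gives ≈ 0.59047, while the full integral is 3/4.
This evaluates to P = 0.7873.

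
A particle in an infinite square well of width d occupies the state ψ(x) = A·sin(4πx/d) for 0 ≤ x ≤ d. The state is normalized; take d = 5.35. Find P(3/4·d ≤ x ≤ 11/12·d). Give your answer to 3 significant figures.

|ψ|² is the probability density, so P = ∫_{3/4·d}^{11/12·d} |ψ|² dx.
The normalization integral ∫|ψ|²dx over the whole domain equals d/2·A², and A² cancels in the ratio.
Let u = x/d; then A² and the length scale cancel, so P = ∫_{3/4}^{11/12} sin(4·π·u)^2 du ÷ ∫_{0}^{1} sin(4·π·u)^2 du.
An antiderivative of sin(4·π·u)^2 is u/2 - sin(4·π·u)·cos(4·π·u)/(8·π); evaluating from 3/4 to 11/12 gives √(3)/(32·π) + 1/12, while the full integral is 1/2.
The result is P = (√(3)/16 + π/6)/π.

P ≈ 0.201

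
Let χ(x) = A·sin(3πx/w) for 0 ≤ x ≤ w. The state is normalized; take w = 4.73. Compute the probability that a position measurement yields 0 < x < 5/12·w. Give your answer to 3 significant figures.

|χ|² is the probability density, so P = ∫_{0}^{5/12·w} |χ|² dx.
With A² fixed by ∫|χ|² = 1, i.e. A² = (w/2)^(−1), substitute and integrate.
Let u = x/w; then A² and the length scale cancel, so P = ∫_{0}^{5/12} sin(3·π·u)^2 du ÷ ∫_{0}^{1} sin(3·π·u)^2 du.
An antiderivative of sin(3·π·u)^2 is u/2 - sin(6·π·u)/(12·π); evaluating from 0 to 5/12 gives 5/24 - 1/(12·π), while the full integral is 1/2.
Evaluating gives P = (-2 + 5·π)/(12·π).

P ≈ 0.364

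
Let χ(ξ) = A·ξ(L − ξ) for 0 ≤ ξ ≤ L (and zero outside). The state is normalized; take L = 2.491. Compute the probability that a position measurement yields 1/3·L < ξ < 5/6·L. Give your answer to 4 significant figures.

P = ∫_{1/3·L}^{5/6·L} |χ(ξ)|² dξ.
With A² fixed by ∫|χ|² = 1, i.e. A² = (L^5/30)^(−1), substitute and integrate.
Let u = ξ/L; then A² and the length scale cancel, so P = ∫_{1/3}^{5/6} u^2·(1 - u)^2 du ÷ ∫_{0}^{1} u^2·(1 - u)^2 du.
An antiderivative of u^2·(1 - u)^2 is u^3·(6·u^2 - 15·u + 10)/30; evaluating from 1/3 to 5/6 gives 163/6480, while the full integral is 1/30.
This works out to P = 163/216.

P ≈ 0.7546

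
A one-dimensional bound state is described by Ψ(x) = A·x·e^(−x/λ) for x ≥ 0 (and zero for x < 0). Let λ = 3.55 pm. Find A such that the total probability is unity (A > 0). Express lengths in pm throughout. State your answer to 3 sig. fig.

A ≈ 0.299 pm^(-3/2)

Require ∫ |Ψ|² dx = 1 over the whole domain.
Recall ∫₀^∞ x^m e^(−x/β) dx = m!·β^(m+1), the integral (without the A² prefactor) comes out to λ^3/4.
With λ = 3.55: A² = 0.08941 and A = 0.2990.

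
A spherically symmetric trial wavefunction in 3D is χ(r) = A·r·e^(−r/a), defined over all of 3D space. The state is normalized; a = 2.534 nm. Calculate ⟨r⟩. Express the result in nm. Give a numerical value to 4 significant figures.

⟨r⟩ ≈ 6.335 nm

⟨r⟩ = ∫ r |χ|² 4πr² dr over the full domain.
Recall ∫₀^∞ r^m e^(−r/β) dr = m!·β^(m+1), the ratio of the moment integral to the normalization integral gives ⟨r⟩ = 5·a/2.
Putting a = 2.534 gives 6.3350.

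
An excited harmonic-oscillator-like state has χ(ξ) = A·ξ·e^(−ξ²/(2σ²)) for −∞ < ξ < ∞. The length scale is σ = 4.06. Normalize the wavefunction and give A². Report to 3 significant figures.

The normalization condition is ∫|χ|² dξ = 1 from −∞ to ∞.
The integral (without the A² prefactor) comes out to √(π)·σ^3/2.
So A² = (√(π)·σ^3/2)^(−1).
Substituting σ = 4.06 gives A² = 0.01686, so A = 0.1298.

A^2 ≈ 0.0169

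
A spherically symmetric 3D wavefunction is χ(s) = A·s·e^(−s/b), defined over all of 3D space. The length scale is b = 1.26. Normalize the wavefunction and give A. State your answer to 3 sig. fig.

We need A² ∫|f|² 4πs² ds = 1, taking the integral from 0 to ∞.
In 3D with spherical symmetry the volume element is 4πs² ds.
With ∫₀^∞ s^4 e^(−αs) ds = 4!/α^5, carrying out the integral gives A² · 3·π·b^5.
Setting this equal to 1 gives A² = 1/(3·π·b^5).
Substituting b = 1.26 gives A² = 0.03341, so A = 0.1828.

A ≈ 0.183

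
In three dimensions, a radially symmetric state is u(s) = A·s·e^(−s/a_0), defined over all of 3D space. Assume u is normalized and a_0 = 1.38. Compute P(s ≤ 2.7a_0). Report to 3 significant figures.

P ≈ 0.627

P = ∫ |u|² 4πs² ds over s ≤ 2.7a_0.
The full normalization integral is A²·[3·π·a_0^5] = 1, fixing A².
Let t = s/a_0; then A², 4π and the length scale all cancel, so P = ∫_{0}^{2.7} t^4·e^(-2·t) dt ÷ ∫_{0}^{∞} t^4·e^(-2·t) dt.
With ∫ t^4·e^(-2·t) dt = -(t^4/2 + t^3 + 3·t^2/2 + 3·t/2 + 3/4)·e^(-2·t) + C, the region integral is ≈ 0.47002 and the full one is 3/4.
This evaluates to P = 0.6267.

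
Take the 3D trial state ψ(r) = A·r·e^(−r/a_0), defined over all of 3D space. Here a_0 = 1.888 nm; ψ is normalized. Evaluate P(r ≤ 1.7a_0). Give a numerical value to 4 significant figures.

P ≈ 0.2558

P = ∫ |ψ|² 4πr² dr over r ≤ 1.7a_0.
Normalization gives A² = 1/(3·π·a_0^5).
In terms of u = r/a_0 (A², 4π and the length scale all cancel between numerator and denominator), P = [∫_{0}^{1.7} u^4·e^(-2·u) du] / [∫_{0}^{∞} u^4·e^(-2·u) du].
An antiderivative of u^4·e^(-2·u) is -(u^4/2 + u^3 + 3·u^2/2 + 3·u/2 + 3/4)·e^(-2·u); evaluating from 0 to 1.7 gives ≈ 0.191864, while the full integral is 3/4.
Taking the ratio yields P = 0.25582.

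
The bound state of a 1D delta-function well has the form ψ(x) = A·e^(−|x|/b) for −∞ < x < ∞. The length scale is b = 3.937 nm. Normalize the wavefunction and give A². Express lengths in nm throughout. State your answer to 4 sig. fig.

Require ∫ |ψ|² dx = 1 over the whole domain.
Using ∫₀^∞ xⁿ e^(−αx) dx = n!/αⁿ⁺¹, with ψ = A·e^(−|x|/b), the integral evaluates to A²·[b].
Setting this equal to 1 gives A² = 1/(b).
Plugging in b = 3.937 yields A = 0.50398.

A^2 ≈ 0.2540 nm^(-1)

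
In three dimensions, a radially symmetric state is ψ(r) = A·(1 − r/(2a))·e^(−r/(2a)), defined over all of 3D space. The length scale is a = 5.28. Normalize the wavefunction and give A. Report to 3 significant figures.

The normalization condition is ∫|ψ|² 4πr² dr = 1 from 0 to ∞.
∫|ψ|² 4πr² dr = A²·(8·π·a^3).
Setting this equal to 1 gives A² = 1/(8·π·a^3).
Substituting a = 5.28 gives A² = 0.0002703, so A = 0.01644.

A ≈ 0.0164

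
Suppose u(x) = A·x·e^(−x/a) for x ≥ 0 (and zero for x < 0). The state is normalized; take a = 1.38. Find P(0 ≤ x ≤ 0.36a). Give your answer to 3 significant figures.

P ≈ 0.0366

The probability is P = ∫ |u|² dx over [0, 0.36a].
Since A² = 1/(a^3/4), this is the region integral divided by the full normalization integral.
Let t = x/a; then A² and the length scale cancel, so P = ∫_{0}^{0.36} t^2·e^(-2·t) dt ÷ ∫_{0}^{∞} t^2·e^(-2·t) dt.
With ∫ t^2·e^(-2·t) dt = -(2·t^2 + 2·t + 1)·e^(-2·t)/4 + C, the region integral is 1/4 - 1237·e^(-18/25)/2500 and the full one is 1/4.
Taking the ratio, P = 0.03662.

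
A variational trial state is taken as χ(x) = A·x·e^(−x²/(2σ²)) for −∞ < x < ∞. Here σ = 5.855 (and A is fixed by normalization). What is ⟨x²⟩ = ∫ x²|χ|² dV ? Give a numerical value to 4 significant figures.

⟨x^2⟩ ≈ 51.42

⟨x²⟩ = ∫ x^2 |χ|² dx over the full domain.
Evaluating both integrals, ⟨x²⟩ = 3·σ^2/2.
With σ = 5.855, ⟨x^2⟩ = 51.422.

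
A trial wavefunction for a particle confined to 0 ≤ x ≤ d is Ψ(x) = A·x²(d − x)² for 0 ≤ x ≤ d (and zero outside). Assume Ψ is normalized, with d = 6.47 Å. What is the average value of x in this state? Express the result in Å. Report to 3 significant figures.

⟨x⟩ = ∫ x |Ψ|² dx over the full domain.
Expanding the polynomial and integrating term by term, since the A² factors cancel between numerator and denominator, ⟨x⟩ = d/2.
With d = 6.47, ⟨x⟩ = 3.235.

⟨x⟩ ≈ 3.24 Å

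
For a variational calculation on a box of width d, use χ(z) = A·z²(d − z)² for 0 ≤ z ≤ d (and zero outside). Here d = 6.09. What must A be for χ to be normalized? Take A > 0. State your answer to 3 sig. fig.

A ≈ 0.00739

Require ∫ |χ|² dz = 1 over the whole domain.
Expanding the polynomial and integrating term by term, the integral (without the A² prefactor) comes out to d^9/630.
Hence A² = 1/[d^9/630].
With d = 6.09: A² = 0.00005467 and A = 0.007394.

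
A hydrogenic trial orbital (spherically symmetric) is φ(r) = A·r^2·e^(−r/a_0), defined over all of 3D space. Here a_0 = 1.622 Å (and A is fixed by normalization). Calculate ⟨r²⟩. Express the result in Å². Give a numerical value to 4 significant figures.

⟨r²⟩ = ∫ r^2 |φ|² 4πr² dr over the full domain.
With ∫₀^∞ r^8 e^(−αr) dr = 8!/α^9, evaluating both integrals, ⟨r²⟩ = 14·a_0^2.
With a_0 = 1.622, ⟨r^2⟩ = 36.832.

⟨r^2⟩ ≈ 36.83 Å^2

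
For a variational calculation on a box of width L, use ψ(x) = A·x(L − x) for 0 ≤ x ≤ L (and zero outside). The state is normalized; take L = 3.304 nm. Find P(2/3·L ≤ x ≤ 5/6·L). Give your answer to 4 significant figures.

P ≈ 0.1744

The probability is P = ∫ |ψ|² dx over [2/3·L, 5/6·L].
The normalization integral ∫|ψ|²dx over the whole domain equals L^5/30·A², and A² cancels in the ratio.
Let u = x/L; then A² and the length scale cancel, so P = ∫_{2/3}^{5/6} u^2·(1 - u)^2 du ÷ ∫_{0}^{1} u^2·(1 - u)^2 du.
An antiderivative of u^2·(1 - u)^2 is u^3·(6·u^2 - 15·u + 10)/30; evaluating from 2/3 to 5/6 gives ≈ 0.00581276, while the full integral is 1/30.
The result is P = 113/648.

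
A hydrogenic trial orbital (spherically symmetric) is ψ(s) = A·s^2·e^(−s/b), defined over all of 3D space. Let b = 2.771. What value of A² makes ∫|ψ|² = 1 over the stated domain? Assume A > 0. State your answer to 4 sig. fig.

We need A² ∫|f|² 4πs² ds = 1, taking the integral from 0 to ∞.
∫|ψ|² 4πs² ds = A²·(45·π·b^7/2).
Setting this equal to 1 gives A² = 1/(45·π·b^7/2).
Plugging in b = 2.771 yields A = 0.0033582.

A^2 ≈ 0.00001128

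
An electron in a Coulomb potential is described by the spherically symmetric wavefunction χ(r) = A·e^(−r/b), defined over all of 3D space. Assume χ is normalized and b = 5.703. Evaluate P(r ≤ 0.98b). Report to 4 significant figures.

P = ∫ |χ|² 4πr² dr over r ≤ 0.98b.
The full normalization integral is A²·[π·b^3] = 1, fixing A².
In terms of u = r/b (A², 4π and the length scale all cancel between numerator and denominator), P = [∫_{0}^{0.98} u^2·e^(-2·u) du] / [∫_{0}^{∞} u^2·e^(-2·u) du].
Using ∫ u^2·e^(-2·u) du = -(2·u^2 + 2·u + 1)·e^(-2·u)/4, the numerator is 1/4 - 6101·e^(-49/25)/5000 and the denominator is 1/4.
This evaluates to P = 0.31250.

P ≈ 0.3125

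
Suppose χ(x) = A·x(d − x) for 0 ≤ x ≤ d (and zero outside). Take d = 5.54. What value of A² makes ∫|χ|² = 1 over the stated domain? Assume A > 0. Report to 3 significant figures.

Require ∫ |χ|² dx = 1 over the whole domain.
The integral (without the A² prefactor) comes out to d^5/30.
Setting this equal to 1 gives A² = 1/(d^5/30).
Substituting d = 5.54 gives A² = 0.005749, so A = 0.07582.

A^2 ≈ 0.00575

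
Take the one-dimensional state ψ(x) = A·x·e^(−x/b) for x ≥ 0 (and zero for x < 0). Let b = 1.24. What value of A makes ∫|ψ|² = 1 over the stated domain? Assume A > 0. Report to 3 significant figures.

A ≈ 1.45

We need A² ∫|f|² dx = 1, taking the integral from 0 to ∞.
Recall ∫₀^∞ x^m e^(−x/β) dx = m!·β^(m+1), carrying out the integral gives A² · b^3/4.
Setting this equal to 1 gives A² = 1/(b^3/4).
With b = 1.24: A² = 2.098 and A = 1.448.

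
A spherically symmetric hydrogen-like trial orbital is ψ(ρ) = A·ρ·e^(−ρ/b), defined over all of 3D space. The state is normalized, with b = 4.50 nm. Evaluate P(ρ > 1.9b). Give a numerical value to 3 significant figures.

Integrate the radial probability density 4πρ²|ψ|² over ρ > 1.9b.
Normalization gives A² = 1/(3·π·b^5).
Let u = ρ/b; then A², 4π and the length scale all cancel, so P = ∫_{1.9}^{∞} u^4·e^(-2·u) du ÷ ∫_{0}^{∞} u^4·e^(-2·u) du.
An antiderivative of u^4·e^(-2·u) is -(u^4/2 + u^3 + 3·u^2/2 + 3·u/2 + 3/4)·e^(-2·u); evaluating from 1.9 to ∞ gives ≈ 0.50088, while the full integral is 3/4.
Taking the ratio yields P = 0.6678.

P ≈ 0.668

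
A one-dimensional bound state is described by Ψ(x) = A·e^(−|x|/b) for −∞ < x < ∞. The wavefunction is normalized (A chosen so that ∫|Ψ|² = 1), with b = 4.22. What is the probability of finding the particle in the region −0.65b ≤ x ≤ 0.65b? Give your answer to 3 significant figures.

P ≈ 0.727

P = ∫_{−0.65b}^{0.65b} |Ψ(x)|² dx.
Since A² = 1/(b), this is the region integral divided by the full normalization integral.
By symmetry take twice the x ≥ 0 contribution in numerator and denominator; the 2's cancel. In terms of u = x/b (A² and the length scale cancel between numerator and denominator), P = [∫_{0}^{0.65} e^(-2·u) du] / [∫_{0}^{∞} e^(-2·u) du].
With ∫ e^(-2·u) du = -e^(-2·u)/2 + C, the region integral is 1/2 - e^(-13/10)/2 and the full one is 1/2.
Evaluating gives P = 0.7275.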